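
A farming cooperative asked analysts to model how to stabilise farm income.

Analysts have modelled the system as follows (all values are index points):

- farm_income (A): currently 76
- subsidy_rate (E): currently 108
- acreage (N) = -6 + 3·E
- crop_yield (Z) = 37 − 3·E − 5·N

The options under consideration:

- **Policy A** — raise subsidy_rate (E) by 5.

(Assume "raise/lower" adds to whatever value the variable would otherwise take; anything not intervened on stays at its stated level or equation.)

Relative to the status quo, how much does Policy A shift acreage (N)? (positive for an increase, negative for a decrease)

Baseline:
  E = 108
  N = -6 + 3·108 = 318
Policy A (E + 5):
  E = 108 + 5 = 113
  N = -6 + 3·113 = 333
Change in N: 333 − 318 = 15

15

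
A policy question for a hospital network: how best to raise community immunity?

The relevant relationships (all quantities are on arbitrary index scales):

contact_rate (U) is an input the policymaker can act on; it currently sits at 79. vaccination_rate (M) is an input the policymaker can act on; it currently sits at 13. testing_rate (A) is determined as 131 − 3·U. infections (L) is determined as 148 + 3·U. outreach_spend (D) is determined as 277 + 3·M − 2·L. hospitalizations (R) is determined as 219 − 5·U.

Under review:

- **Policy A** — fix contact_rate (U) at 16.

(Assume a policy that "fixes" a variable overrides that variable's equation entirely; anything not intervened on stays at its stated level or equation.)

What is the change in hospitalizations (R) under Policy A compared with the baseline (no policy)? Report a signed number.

Baseline:
  U = 79
  R = 219 − 5·79 = -176
Policy A (U := 16):
  U = 16
  R = 219 − 5·16 = 139
Change in R: 139 − (-176) = 315

315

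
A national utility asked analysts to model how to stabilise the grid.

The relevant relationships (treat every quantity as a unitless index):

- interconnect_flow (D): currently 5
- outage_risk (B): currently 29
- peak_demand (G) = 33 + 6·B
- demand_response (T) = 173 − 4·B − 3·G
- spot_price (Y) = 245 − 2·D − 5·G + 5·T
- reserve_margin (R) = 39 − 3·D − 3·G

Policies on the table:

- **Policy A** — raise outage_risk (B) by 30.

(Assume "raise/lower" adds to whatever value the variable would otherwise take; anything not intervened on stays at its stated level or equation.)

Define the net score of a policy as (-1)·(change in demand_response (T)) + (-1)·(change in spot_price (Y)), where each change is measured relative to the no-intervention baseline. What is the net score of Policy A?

Baseline:
  D = 5
  B = 29
  G = 33 + 6·29 = 207
  T = 173 − 4·29 − 3·207 = -564
  Y = 245 − 2·5 − 5·207 + 5·(-564) = -3620
Policy A (B + 30):
  D = 5
  B = 29 + 30 = 59
  G = 33 + 6·59 = 387
  T = 173 − 4·59 − 3·387 = -1224
  Y = 245 − 2·5 − 5·387 + 5·(-1224) = -7820
ΔT = -1224 − (-564) = -660; ΔY = -7820 − (-3620) = -4200
Score = (-1)·(-660) + (-1)·(-4200) = 4860

4860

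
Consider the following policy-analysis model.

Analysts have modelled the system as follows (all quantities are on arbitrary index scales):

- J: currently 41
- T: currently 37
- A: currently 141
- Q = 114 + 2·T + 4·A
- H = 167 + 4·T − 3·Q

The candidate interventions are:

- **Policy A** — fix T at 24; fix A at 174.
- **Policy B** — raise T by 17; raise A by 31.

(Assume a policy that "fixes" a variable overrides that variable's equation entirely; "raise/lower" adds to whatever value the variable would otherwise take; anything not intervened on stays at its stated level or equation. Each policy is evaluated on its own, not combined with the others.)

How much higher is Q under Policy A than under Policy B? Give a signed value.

-52

Policy A (T := 24, A := 174):
  T = 24
  A = 174
  Q = 114 + 2·24 + 4·174 = 858
Policy B (T + 17, A + 31):
  T = 37 + 17 = 54
  A = 141 + 31 = 172
  Q = 114 + 2·54 + 4·172 = 910
Q: 858 − 910 = -52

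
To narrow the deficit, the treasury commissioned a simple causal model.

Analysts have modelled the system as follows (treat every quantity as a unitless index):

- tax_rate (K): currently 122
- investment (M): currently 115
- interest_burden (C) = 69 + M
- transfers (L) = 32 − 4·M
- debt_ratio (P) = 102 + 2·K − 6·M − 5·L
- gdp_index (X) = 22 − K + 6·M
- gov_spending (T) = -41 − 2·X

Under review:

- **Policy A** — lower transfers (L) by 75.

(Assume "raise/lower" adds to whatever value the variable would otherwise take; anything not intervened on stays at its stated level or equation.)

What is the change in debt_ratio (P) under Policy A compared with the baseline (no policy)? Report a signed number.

Baseline:
  K = 122
  M = 115
  L = 32 − 4·115 = -428
  P = 102 + 2·122 − 6·115 − 5·(-428) = 1796
Policy A (L − 75):
  K = 122
  M = 115
  L = 32 − 4·115 (−75 from intervention) = -503
  P = 102 + 2·122 − 6·115 − 5·(-503) = 2171
Change in P: 2171 − 1796 = 375

375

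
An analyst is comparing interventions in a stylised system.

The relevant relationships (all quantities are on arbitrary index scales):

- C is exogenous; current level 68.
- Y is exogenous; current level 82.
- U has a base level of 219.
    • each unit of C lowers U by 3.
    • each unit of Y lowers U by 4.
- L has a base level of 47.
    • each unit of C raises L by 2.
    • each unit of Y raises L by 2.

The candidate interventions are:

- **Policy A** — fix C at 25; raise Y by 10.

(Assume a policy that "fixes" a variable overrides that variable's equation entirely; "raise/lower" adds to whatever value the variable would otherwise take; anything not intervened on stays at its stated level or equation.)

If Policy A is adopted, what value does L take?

Policy A (C := 25, Y + 10):
  C = 25
  Y = 82 + 10 = 92
  L = 47 + 2·25 + 2·92 = 281

281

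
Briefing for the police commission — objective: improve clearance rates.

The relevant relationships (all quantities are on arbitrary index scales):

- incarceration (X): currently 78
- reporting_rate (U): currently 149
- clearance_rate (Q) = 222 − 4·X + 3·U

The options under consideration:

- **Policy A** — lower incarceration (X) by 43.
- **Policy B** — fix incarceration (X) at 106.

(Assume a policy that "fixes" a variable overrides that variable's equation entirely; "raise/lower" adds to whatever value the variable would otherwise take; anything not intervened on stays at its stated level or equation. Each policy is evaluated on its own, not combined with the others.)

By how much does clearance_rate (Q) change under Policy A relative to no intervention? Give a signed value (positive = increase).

172

Baseline:
  X = 78
  U = 149
  Q = 222 − 4·78 + 3·149 = 357
Policy A (X − 43):
  X = 78 − 43 = 35
  U = 149
  Q = 222 − 4·35 + 3·149 = 529
Change in Q: 529 − 357 = 172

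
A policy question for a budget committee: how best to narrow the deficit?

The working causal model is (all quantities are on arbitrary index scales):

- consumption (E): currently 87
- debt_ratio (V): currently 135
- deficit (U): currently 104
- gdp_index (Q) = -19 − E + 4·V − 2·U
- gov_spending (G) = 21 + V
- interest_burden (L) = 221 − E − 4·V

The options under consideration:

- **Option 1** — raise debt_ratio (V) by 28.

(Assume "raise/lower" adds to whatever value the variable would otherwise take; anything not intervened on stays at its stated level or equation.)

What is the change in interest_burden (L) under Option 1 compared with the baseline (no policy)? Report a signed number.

-112

Baseline:
  E = 87
  V = 135
  L = 221 − 87 − 4·135 = -406
Option 1 (V + 28):
  E = 87
  V = 135 + 28 = 163
  L = 221 − 87 − 4·163 = -518
Change in L: -518 − (-406) = -112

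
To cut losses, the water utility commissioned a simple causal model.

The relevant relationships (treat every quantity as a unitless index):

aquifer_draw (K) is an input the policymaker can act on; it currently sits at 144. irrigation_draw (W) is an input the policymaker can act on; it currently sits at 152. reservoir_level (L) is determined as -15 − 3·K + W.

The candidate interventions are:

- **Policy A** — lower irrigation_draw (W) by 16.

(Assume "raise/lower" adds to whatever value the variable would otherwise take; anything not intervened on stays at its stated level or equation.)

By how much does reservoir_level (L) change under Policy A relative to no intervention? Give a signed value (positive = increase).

Baseline:
  K = 144
  W = 152
  L = -15 − 3·144 + 152 = -295
Policy A (W − 16):
  K = 144
  W = 152 − 16 = 136
  L = -15 − 3·144 + 136 = -311
Change in L: -311 − (-295) = -16

-16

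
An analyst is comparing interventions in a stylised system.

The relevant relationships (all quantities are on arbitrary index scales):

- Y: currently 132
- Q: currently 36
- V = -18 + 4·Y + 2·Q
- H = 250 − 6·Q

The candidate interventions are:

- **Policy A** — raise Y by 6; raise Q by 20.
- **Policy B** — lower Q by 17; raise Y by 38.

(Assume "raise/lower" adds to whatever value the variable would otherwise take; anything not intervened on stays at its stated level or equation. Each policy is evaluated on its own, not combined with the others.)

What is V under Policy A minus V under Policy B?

Policy A (Y + 6, Q + 20):
  Y = 132 + 6 = 138
  Q = 36 + 20 = 56
  V = -18 + 4·138 + 2·56 = 646
Policy B (Q − 17, Y + 38):
  Y = 132 + 38 = 170
  Q = 36 − 17 = 19
  V = -18 + 4·170 + 2·19 = 700
V: 646 − 700 = -54

-54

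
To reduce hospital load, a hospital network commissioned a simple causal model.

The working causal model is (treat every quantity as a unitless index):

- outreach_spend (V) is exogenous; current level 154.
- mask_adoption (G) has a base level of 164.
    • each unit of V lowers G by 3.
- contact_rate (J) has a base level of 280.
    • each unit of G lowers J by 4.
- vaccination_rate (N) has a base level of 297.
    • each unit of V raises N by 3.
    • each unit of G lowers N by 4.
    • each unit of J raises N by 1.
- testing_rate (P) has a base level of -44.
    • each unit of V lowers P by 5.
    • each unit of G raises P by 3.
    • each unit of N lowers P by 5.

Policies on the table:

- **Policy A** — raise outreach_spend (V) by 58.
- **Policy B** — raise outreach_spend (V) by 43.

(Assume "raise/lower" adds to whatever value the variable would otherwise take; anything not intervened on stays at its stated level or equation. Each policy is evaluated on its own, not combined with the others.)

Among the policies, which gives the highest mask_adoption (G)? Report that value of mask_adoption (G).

Policy A (V + 58):
  V = 154 + 58 = 212
  G = 164 − 3·212 = -472
Policy B (V + 43):
  V = 154 + 43 = 197
  G = 164 − 3·197 = -427
Comparing — Policy A: G=-472, Policy B: G=-427. Highest is -427 (Policy B).

-427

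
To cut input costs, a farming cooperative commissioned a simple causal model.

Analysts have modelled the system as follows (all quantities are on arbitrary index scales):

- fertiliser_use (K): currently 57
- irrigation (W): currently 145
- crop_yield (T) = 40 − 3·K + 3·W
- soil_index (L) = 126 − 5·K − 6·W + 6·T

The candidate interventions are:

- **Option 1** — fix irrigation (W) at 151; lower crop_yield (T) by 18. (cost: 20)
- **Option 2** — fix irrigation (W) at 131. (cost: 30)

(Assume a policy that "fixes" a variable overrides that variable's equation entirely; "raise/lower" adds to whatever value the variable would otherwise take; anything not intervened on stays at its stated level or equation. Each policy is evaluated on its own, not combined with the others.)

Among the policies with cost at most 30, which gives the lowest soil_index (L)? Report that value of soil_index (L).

Option 1 (W := 151, T − 18):
  K = 57
  W = 151
  T = 40 − 3·57 + 3·151 (−18 from intervention) = 304
  L = 126 − 5·57 − 6·151 + 6·304 = 759
Option 2 (W := 131):
  K = 57
  W = 131
  T = 40 − 3·57 + 3·131 = 262
  L = 126 − 5·57 − 6·131 + 6·262 = 627
Comparing — Option 1: L=759, Option 2: L=627. Lowest is 627 (Option 2).

627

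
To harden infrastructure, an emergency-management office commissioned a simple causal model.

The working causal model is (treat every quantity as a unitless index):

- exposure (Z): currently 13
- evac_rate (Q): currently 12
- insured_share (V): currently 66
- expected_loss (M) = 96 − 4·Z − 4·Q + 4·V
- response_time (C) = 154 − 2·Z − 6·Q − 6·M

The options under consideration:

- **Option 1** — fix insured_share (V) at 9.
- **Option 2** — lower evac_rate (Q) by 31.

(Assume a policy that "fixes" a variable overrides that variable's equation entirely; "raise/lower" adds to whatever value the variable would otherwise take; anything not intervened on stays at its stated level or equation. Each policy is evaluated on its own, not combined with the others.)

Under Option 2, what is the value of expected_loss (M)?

Option 2 (Q − 31):
  Z = 13
  Q = 12 − 31 = -19
  V = 66
  M = 96 − 4·13 − 4·(-19) + 4·66 = 384

384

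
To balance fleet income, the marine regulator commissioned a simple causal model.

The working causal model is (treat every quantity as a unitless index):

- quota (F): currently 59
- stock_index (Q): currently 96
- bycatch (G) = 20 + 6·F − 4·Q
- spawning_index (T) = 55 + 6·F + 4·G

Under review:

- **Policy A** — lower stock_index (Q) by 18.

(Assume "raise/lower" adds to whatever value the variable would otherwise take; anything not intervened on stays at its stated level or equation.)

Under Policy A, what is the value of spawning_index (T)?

Policy A (Q − 18):
  F = 59
  Q = 96 − 18 = 78
  G = 20 + 6·59 − 4·78 = 62
  T = 55 + 6·59 + 4·62 = 657

657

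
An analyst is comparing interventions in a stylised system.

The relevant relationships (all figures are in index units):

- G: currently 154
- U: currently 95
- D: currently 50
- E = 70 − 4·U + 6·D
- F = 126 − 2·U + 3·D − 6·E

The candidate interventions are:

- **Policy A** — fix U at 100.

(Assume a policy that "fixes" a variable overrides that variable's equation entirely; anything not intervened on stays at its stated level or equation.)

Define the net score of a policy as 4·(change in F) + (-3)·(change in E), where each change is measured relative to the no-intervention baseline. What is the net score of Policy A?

Baseline:
  U = 95
  D = 50
  E = 70 − 4·95 + 6·50 = -10
  F = 126 − 2·95 + 3·50 − 6·(-10) = 146
Policy A (U := 100):
  U = 100
  D = 50
  E = 70 − 4·100 + 6·50 = -30
  F = 126 − 2·100 + 3·50 − 6·(-30) = 256
ΔF = 256 − 146 = 110; ΔE = -30 − (-10) = -20
Score = 4·110 + (-3)·(-20) = 500

500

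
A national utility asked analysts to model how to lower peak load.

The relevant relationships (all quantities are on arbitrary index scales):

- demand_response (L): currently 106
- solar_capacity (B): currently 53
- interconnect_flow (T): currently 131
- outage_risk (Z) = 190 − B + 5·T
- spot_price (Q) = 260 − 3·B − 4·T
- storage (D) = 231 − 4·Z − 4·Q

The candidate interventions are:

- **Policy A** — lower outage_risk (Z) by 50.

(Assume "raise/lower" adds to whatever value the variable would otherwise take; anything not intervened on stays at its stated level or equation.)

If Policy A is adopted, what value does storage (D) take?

-1045

Policy A (Z − 50):
  B = 53
  T = 131
  Z = 190 − 53 + 5·131 (−50 from intervention) = 742
  Q = 260 − 3·53 − 4·131 = -423
  D = 231 − 4·742 − 4·(-423) = -1045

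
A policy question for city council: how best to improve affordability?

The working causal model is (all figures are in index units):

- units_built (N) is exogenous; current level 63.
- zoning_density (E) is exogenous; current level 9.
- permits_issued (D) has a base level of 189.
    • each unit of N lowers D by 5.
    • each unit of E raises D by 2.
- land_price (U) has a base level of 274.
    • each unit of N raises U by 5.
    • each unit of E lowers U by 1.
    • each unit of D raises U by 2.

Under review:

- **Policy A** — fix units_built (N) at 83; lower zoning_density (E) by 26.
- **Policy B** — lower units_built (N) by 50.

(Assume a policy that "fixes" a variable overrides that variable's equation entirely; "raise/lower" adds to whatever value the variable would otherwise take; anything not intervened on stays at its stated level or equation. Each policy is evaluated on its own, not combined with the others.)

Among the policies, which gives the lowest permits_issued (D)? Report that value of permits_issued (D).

Policy A (N := 83, E − 26):
  N = 83
  E = 9 − 26 = -17
  D = 189 − 5·83 + 2·(-17) = -260
Policy B (N − 50):
  N = 63 − 50 = 13
  E = 9
  D = 189 − 5·13 + 2·9 = 142
Comparing — Policy A: D=-260, Policy B: D=142. Lowest is -260 (Policy A).

-260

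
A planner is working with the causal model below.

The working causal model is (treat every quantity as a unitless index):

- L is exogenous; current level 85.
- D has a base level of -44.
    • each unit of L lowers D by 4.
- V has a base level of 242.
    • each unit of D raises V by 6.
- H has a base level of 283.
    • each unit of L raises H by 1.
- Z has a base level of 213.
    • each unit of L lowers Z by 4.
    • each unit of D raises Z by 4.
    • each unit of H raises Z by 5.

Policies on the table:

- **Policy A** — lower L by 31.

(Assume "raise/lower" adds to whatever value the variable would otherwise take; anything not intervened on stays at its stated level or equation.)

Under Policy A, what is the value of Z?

Policy A (L − 31):
  L = 85 − 31 = 54
  D = -44 − 4·54 = -260
  H = 283 + 54 = 337
  Z = 213 − 4·54 + 4·(-260) + 5·337 = 642

642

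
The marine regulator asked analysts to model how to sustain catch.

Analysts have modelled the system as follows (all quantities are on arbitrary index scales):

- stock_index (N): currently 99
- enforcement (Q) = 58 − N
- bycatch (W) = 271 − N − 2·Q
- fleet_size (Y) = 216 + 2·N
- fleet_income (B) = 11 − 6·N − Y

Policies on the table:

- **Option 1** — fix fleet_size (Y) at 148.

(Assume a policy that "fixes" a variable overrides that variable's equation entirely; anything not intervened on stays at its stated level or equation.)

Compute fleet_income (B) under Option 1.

Option 1 (Y := 148):
  N = 99
  Y = 148
  B = 11 − 6·99 − 148 = -731

-731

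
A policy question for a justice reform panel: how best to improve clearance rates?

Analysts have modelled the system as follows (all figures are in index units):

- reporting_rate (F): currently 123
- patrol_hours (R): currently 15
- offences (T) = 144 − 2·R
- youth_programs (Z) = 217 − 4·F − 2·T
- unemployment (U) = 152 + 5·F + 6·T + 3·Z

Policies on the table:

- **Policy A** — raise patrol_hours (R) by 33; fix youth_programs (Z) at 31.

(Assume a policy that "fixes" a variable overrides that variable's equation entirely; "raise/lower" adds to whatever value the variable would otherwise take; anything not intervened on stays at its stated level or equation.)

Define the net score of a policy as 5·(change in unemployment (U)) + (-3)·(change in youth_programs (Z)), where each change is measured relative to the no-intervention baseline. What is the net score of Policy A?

4428

Baseline:
  F = 123
  R = 15
  T = 144 − 2·15 = 114
  Z = 217 − 4·123 − 2·114 = -503
  U = 152 + 5·123 + 6·114 + 3·(-503) = -58
Policy A (R + 33, Z := 31):
  F = 123
  R = 15 + 33 = 48
  T = 144 − 2·48 = 48
  Z = 31
  U = 152 + 5·123 + 6·48 + 3·31 = 1148
ΔU = 1148 − (-58) = 1206; ΔZ = 31 − (-503) = 534
Score = 5·1206 + (-3)·534 = 4428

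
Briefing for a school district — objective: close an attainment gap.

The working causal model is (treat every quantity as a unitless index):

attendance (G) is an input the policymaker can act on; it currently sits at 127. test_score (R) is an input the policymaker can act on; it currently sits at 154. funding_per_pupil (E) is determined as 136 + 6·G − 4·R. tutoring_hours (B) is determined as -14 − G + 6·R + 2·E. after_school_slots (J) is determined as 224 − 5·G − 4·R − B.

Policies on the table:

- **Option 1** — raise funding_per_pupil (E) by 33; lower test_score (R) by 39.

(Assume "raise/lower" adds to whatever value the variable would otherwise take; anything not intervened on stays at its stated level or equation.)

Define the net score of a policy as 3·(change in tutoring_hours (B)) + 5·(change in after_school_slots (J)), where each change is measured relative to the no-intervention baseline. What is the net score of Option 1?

Baseline:
  G = 127
  R = 154
  E = 136 + 6·127 − 4·154 = 282
  B = -14 − 127 + 6·154 + 2·282 = 1347
  J = 224 − 5·127 − 4·154 − 1347 = -2374
Option 1 (E + 33, R − 39):
  G = 127
  R = 154 − 39 = 115
  E = 136 + 6·127 − 4·115 (+33 from intervention) = 471
  B = -14 − 127 + 6·115 + 2·471 = 1491
  J = 224 − 5·127 − 4·115 − 1491 = -2362
ΔB = 1491 − 1347 = 144; ΔJ = -2362 − (-2374) = 12
Score = 3·144 + 5·12 = 492

492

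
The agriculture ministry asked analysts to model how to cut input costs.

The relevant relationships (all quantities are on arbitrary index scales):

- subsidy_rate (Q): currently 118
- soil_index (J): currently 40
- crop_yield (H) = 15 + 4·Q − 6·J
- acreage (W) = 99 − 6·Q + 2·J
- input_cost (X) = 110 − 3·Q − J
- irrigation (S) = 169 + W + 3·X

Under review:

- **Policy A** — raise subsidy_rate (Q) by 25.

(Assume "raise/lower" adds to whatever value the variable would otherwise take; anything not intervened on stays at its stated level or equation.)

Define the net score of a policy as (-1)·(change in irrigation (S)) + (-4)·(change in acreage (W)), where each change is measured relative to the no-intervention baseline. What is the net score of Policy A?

Baseline:
  Q = 118
  J = 40
  W = 99 − 6·118 + 2·40 = -529
  X = 110 − 3·118 − 40 = -284
  S = 169 + (-529) + 3·(-284) = -1212
Policy A (Q + 25):
  Q = 118 + 25 = 143
  J = 40
  W = 99 − 6·143 + 2·40 = -679
  X = 110 − 3·143 − 40 = -359
  S = 169 + (-679) + 3·(-359) = -1587
ΔS = -1587 − (-1212) = -375; ΔW = -679 − (-529) = -150
Score = (-1)·(-375) + (-4)·(-150) = 975

975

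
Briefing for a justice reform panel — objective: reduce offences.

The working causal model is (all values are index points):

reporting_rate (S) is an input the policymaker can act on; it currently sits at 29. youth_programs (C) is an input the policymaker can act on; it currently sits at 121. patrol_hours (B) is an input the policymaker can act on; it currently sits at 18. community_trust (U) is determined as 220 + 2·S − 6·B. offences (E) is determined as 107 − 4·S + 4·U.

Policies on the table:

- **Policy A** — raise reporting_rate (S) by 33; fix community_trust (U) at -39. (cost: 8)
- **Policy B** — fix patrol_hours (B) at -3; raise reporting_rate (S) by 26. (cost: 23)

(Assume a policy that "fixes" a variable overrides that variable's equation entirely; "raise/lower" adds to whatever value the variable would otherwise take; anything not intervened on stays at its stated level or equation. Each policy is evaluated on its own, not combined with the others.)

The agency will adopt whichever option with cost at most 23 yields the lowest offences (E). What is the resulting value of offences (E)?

Policy A (S + 33, U := -39):
  S = 29 + 33 = 62
  B = 18
  U = -39
  E = 107 − 4·62 + 4·(-39) = -297
Policy B (B := -3, S + 26):
  S = 29 + 26 = 55
  B = -3
  U = 220 + 2·55 − 6·(-3) = 348
  E = 107 − 4·55 + 4·348 = 1279
Comparing — Policy A: E=-297, Policy B: E=1279. Lowest is -297 (Policy A).

-297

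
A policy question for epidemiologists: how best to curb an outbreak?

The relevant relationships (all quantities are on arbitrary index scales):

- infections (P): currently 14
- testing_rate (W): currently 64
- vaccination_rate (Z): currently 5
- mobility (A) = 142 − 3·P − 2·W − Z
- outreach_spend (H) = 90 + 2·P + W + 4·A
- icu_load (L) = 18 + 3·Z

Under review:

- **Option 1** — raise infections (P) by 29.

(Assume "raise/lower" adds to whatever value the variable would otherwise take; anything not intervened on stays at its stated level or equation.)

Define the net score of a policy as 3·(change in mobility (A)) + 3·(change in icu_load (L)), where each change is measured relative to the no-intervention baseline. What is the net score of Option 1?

Baseline:
  P = 14
  W = 64
  Z = 5
  A = 142 − 3·14 − 2·64 − 5 = -33
  L = 18 + 3·5 = 33
Option 1 (P + 29):
  P = 14 + 29 = 43
  W = 64
  Z = 5
  A = 142 − 3·43 − 2·64 − 5 = -120
  L = 18 + 3·5 = 33
ΔA = -120 − (-33) = -87; ΔL = 33 − 33 = 0
Score = 3·(-87) + 3·0 = -261

-261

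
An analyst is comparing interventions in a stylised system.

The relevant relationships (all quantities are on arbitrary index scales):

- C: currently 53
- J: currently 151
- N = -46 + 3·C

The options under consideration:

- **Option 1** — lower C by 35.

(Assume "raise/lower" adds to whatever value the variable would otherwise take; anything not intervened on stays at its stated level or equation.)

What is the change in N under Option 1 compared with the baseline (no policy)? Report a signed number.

Baseline:
  C = 53
  N = -46 + 3·53 = 113
Option 1 (C − 35):
  C = 53 − 35 = 18
  N = -46 + 3·18 = 8
Change in N: 8 − 113 = -105

-105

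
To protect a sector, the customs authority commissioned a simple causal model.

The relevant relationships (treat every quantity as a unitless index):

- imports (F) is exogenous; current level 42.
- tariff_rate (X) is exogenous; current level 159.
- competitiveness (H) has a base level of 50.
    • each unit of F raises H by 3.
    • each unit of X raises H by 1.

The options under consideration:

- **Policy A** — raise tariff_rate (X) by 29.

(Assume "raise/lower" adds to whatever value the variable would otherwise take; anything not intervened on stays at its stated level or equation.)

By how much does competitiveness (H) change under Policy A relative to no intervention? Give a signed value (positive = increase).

29

Baseline:
  F = 42
  X = 159
  H = 50 + 3·42 + 159 = 335
Policy A (X + 29):
  F = 42
  X = 159 + 29 = 188
  H = 50 + 3·42 + 188 = 364
Change in H: 364 − 335 = 29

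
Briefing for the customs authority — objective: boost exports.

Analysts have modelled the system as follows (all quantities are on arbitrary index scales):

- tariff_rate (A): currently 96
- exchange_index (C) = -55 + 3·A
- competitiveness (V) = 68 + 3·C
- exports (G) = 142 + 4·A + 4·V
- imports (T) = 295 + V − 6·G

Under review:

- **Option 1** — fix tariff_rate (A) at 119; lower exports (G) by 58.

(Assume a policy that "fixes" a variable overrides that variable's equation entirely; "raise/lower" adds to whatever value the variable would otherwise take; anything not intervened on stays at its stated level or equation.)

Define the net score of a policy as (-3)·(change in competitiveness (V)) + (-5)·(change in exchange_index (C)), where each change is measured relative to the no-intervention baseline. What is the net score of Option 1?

-966

Baseline:
  A = 96
  C = -55 + 3·96 = 233
  V = 68 + 3·233 = 767
Option 1 (A := 119, G − 58):
  A = 119
  C = -55 + 3·119 = 302
  V = 68 + 3·302 = 974
ΔV = 974 − 767 = 207; ΔC = 302 − 233 = 69
Score = (-3)·207 + (-5)·69 = -966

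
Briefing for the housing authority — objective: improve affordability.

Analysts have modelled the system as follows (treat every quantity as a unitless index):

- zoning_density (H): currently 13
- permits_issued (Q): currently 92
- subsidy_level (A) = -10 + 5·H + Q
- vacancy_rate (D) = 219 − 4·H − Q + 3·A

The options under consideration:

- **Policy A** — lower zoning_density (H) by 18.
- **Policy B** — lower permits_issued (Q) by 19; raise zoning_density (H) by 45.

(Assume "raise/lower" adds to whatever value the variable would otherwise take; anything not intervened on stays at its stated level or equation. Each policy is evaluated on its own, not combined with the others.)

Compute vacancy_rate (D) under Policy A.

318

Policy A (H − 18):
  H = 13 − 18 = -5
  Q = 92
  A = -10 + 5·(-5) + 92 = 57
  D = 219 − 4·(-5) − 92 + 3·57 = 318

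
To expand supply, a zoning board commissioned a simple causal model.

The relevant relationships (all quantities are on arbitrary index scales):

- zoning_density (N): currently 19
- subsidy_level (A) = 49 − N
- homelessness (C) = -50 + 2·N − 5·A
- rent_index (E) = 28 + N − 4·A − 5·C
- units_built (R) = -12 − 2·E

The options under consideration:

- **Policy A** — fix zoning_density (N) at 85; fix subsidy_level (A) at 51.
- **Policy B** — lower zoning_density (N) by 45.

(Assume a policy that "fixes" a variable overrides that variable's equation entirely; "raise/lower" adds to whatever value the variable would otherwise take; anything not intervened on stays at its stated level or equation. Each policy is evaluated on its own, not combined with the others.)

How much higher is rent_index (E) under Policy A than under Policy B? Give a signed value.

-1503

Policy A (N := 85, A := 51):
  N = 85
  A = 51
  C = -50 + 2·85 − 5·51 = -135
  E = 28 + 85 − 4·51 − 5·(-135) = 584
Policy B (N − 45):
  N = 19 − 45 = -26
  A = 49 − (-26) = 75
  C = -50 + 2·(-26) − 5·75 = -477
  E = 28 + (-26) − 4·75 − 5·(-477) = 2087
E: 584 − 2087 = -1503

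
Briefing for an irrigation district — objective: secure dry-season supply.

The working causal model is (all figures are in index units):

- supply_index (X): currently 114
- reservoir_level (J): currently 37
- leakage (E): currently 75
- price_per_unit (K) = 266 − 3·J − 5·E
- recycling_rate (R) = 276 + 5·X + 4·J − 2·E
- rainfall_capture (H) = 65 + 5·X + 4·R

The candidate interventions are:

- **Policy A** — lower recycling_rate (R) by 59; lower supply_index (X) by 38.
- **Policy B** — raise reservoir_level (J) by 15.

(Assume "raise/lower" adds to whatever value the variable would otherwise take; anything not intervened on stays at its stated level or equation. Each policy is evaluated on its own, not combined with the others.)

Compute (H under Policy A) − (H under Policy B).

-1426

Policy A (R − 59, X − 38):
  X = 114 − 38 = 76
  J = 37
  E = 75
  R = 276 + 5·76 + 4·37 − 2·75 (−59 from intervention) = 595
  H = 65 + 5·76 + 4·595 = 2825
Policy B (J + 15):
  X = 114
  J = 37 + 15 = 52
  E = 75
  R = 276 + 5·114 + 4·52 − 2·75 = 904
  H = 65 + 5·114 + 4·904 = 4251
H: 2825 − 4251 = -1426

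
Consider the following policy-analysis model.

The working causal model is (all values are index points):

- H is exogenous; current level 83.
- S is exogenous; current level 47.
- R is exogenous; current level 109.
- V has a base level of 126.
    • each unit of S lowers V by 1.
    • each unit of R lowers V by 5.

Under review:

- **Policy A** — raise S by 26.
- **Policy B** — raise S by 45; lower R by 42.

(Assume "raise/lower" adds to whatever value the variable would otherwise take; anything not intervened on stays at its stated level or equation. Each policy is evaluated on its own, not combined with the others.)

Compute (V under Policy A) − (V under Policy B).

-191

Policy A (S + 26):
  S = 47 + 26 = 73
  R = 109
  V = 126 − 73 − 5·109 = -492
Policy B (S + 45, R − 42):
  S = 47 + 45 = 92
  R = 109 − 42 = 67
  V = 126 − 92 − 5·67 = -301
V: -492 − (-301) = -191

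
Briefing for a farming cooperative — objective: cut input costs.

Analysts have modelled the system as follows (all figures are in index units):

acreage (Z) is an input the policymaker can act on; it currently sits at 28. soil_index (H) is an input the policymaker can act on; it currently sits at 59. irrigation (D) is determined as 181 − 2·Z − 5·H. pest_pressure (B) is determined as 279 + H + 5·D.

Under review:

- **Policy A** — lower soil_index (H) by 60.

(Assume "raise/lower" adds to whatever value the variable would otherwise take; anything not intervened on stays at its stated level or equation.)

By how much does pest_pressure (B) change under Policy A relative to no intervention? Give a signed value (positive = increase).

1440

Baseline:
  Z = 28
  H = 59
  D = 181 − 2·28 − 5·59 = -170
  B = 279 + 59 + 5·(-170) = -512
Policy A (H − 60):
  Z = 28
  H = 59 − 60 = -1
  D = 181 − 2·28 − 5·(-1) = 130
  B = 279 + (-1) + 5·130 = 928
Change in B: 928 − (-512) = 1440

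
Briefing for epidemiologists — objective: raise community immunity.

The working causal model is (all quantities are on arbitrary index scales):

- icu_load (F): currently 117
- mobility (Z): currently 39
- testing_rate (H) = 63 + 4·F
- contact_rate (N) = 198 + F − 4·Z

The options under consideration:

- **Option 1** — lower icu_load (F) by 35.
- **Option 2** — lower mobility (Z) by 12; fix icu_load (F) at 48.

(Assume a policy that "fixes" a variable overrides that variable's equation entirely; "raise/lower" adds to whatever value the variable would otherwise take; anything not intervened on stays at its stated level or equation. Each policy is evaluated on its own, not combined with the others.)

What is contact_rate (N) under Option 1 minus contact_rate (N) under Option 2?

-14

Option 1 (F − 35):
  F = 117 − 35 = 82
  Z = 39
  N = 198 + 82 − 4·39 = 124
Option 2 (Z − 12, F := 48):
  F = 48
  Z = 39 − 12 = 27
  N = 198 + 48 − 4·27 = 138
N: 124 − 138 = -14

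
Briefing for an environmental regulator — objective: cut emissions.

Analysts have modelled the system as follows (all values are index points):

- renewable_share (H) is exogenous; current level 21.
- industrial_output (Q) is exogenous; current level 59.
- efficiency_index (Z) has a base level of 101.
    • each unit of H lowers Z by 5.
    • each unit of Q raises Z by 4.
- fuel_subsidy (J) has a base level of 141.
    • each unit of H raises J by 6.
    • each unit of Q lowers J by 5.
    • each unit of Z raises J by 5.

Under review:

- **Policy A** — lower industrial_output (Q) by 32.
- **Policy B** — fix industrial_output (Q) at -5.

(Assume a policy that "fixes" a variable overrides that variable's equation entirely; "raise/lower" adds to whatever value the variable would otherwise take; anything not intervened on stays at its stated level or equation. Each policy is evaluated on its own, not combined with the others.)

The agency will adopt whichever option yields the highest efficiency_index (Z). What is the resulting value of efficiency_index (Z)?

104

Policy A (Q − 32):
  H = 21
  Q = 59 − 32 = 27
  Z = 101 − 5·21 + 4·27 = 104
Policy B (Q := -5):
  H = 21
  Q = -5
  Z = 101 − 5·21 + 4·(-5) = -24
Comparing — Policy A: Z=104, Policy B: Z=-24. Highest is 104 (Policy A).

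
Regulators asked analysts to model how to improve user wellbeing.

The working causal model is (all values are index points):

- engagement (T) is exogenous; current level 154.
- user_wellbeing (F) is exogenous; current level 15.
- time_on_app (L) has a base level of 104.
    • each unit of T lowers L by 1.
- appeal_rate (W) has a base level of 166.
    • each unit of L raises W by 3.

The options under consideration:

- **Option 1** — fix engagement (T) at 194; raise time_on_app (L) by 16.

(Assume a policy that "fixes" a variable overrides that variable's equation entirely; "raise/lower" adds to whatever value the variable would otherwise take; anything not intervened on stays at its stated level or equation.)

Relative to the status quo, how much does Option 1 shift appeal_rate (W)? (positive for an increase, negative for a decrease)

-72

Baseline:
  T = 154
  L = 104 − 154 = -50
  W = 166 + 3·(-50) = 16
Option 1 (T := 194, L + 16):
  T = 194
  L = 104 − 194 (+16 from intervention) = -74
  W = 166 + 3·(-74) = -56
Change in W: -56 − 16 = -72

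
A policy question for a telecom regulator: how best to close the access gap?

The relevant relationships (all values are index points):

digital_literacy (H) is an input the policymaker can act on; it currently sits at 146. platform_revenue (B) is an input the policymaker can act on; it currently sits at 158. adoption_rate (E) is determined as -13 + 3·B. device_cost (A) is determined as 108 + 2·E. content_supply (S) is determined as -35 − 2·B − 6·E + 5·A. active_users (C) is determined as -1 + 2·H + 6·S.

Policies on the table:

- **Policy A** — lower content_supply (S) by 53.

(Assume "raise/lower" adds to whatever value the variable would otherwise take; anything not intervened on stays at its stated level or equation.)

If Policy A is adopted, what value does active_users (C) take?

Policy A (S − 53):
  H = 146
  B = 158
  E = -13 + 3·158 = 461
  A = 108 + 2·461 = 1030
  S = -35 − 2·158 − 6·461 + 5·1030 (−53 from intervention) = 1980
  C = -1 + 2·146 + 6·1980 = 12171

12171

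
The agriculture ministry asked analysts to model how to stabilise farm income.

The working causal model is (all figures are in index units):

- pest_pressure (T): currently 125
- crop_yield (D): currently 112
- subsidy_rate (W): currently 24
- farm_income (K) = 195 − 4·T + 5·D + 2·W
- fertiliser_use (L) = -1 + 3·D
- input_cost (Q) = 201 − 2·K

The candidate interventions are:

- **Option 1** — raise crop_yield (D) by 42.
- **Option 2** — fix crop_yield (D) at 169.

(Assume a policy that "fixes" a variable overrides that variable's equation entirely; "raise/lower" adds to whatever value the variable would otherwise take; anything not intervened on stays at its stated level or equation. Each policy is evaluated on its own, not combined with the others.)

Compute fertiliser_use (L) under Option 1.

Option 1 (D + 42):
  D = 112 + 42 = 154
  L = -1 + 3·154 = 461

461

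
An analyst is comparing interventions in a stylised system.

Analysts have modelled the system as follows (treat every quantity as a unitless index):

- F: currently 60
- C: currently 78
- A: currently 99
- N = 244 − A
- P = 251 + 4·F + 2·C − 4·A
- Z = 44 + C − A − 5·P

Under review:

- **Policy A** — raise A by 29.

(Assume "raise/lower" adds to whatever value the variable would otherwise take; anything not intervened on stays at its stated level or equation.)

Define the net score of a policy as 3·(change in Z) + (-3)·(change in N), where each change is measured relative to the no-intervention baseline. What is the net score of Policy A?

1740

Baseline:
  F = 60
  C = 78
  A = 99
  N = 244 − 99 = 145
  P = 251 + 4·60 + 2·78 − 4·99 = 251
  Z = 44 + 78 − 99 − 5·251 = -1232
Policy A (A + 29):
  F = 60
  C = 78
  A = 99 + 29 = 128
  N = 244 − 128 = 116
  P = 251 + 4·60 + 2·78 − 4·128 = 135
  Z = 44 + 78 − 128 − 5·135 = -681
ΔZ = -681 − (-1232) = 551; ΔN = 116 − 145 = -29
Score = 3·551 + (-3)·(-29) = 1740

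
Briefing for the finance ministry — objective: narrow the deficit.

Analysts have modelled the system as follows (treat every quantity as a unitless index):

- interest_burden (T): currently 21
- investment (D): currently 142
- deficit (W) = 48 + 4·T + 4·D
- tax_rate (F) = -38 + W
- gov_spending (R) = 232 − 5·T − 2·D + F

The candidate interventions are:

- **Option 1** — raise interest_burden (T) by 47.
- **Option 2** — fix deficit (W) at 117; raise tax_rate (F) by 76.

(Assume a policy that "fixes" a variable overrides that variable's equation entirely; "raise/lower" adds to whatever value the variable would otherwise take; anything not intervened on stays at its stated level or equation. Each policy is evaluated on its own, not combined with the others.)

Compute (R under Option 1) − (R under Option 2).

Option 1 (T + 47):
  T = 21 + 47 = 68
  D = 142
  W = 48 + 4·68 + 4·142 = 888
  F = -38 + 888 = 850
  R = 232 − 5·68 − 2·142 + 850 = 458
Option 2 (W := 117, F + 76):
  T = 21
  D = 142
  W = 117
  F = -38 + 117 (+76 from intervention) = 155
  R = 232 − 5·21 − 2·142 + 155 = -2
R: 458 − (-2) = 460

460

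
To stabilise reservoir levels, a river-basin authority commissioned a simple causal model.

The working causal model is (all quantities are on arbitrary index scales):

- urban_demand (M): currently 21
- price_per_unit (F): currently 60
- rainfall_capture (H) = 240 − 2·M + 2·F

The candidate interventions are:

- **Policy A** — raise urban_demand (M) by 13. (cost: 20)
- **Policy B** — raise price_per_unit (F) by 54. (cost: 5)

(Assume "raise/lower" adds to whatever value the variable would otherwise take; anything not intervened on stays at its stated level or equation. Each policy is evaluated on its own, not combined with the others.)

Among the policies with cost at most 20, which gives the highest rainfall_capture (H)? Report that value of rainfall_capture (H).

426

Policy A (M + 13):
  M = 21 + 13 = 34
  F = 60
  H = 240 − 2·34 + 2·60 = 292
Policy B (F + 54):
  M = 21
  F = 60 + 54 = 114
  H = 240 − 2·21 + 2·114 = 426
Comparing — Policy A: H=292, Policy B: H=426. Highest is 426 (Policy B).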